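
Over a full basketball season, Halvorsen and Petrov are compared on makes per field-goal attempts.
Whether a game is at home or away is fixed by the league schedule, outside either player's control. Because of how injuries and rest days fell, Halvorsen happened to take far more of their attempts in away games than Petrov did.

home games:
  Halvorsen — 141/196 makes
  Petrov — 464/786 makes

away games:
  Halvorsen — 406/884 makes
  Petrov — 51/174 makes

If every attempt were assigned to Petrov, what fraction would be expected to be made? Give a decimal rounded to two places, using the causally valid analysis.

0.44

Within every game venue level Halvorsen has the higher rate, yet pooled Petrov does — Simpson's reversal.
Nothing the player does changes game venue; the imbalance is an allocation artefact. With game venue also predicting the outcome, the pooled figure is confounded, and the within-stratum comparison is the causal one.
Standardising Petrov to the population game venue mix: 0.481·464/786 + 0.519·51/174 = 0.436.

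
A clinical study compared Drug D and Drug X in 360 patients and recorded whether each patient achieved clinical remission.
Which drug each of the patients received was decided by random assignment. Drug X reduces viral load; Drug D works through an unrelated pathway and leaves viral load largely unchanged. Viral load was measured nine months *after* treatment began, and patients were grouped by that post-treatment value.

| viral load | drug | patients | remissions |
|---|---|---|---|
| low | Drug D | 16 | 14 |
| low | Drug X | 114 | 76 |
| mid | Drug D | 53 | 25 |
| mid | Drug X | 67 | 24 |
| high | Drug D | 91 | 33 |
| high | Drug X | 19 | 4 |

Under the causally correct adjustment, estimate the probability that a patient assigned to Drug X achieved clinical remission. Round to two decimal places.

The stratified and pooled comparisons disagree (Drug D wins within each viral load; Drug X wins overall), so the answer turns on the causal role of viral load.
Viral load here is a post-treatment variable shaped by the drug; conditioning on it would introduce bias rather than remove it. The overall comparison is the causal one.
So P(outcome | do(Drug X)) is just the pooled rate for Drug X: 104/200 = 0.520.

0.52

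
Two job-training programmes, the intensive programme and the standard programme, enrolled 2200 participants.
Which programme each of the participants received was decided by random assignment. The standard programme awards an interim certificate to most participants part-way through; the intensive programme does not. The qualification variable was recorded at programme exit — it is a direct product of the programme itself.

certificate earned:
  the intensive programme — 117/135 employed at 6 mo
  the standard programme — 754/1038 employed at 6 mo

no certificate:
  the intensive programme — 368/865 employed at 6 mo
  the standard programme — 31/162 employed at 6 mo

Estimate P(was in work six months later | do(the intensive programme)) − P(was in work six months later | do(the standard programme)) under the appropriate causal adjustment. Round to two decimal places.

Stratifying would compare programmes among participants the programmes themselves sorted into qualification attained during the programme groups — a form of selection on an intermediate. The unconditioned pooled rates give the total causal effect.
The causal difference is the pooled difference: 0.485 − 0.654 = -0.169.

-0.17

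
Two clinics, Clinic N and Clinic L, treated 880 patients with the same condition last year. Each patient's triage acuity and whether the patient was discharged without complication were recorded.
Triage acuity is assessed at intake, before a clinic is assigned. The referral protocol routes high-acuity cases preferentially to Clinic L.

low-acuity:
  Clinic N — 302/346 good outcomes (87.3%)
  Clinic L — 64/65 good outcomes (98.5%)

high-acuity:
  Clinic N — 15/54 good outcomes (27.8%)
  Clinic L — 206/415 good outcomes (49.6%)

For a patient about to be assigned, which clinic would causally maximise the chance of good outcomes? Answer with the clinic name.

Clinic L

The triage acuity-specific comparison favours Clinic L throughout, but the pooled figures favour Clinic N. The question is whether to condition on triage acuity.
Here triage acuity is a common cause — it drives both which clinic a case falls under and the outcome. The crude comparison mixes populations; the stratum-specific rates are the causally relevant ones.
Within each level — low-acuity: 87.3% vs 98.5%; high-acuity: 27.8% vs 49.6% — Clinic L is higher every time.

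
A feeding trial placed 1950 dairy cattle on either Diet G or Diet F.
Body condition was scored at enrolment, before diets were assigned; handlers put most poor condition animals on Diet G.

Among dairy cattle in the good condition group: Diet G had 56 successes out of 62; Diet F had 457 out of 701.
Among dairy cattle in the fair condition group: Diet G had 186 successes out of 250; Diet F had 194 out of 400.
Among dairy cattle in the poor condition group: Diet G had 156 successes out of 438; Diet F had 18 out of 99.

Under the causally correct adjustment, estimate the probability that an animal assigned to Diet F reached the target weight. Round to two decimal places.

0.47

Within every starting body condition level Diet G has the higher rate, yet pooled Diet F does — Simpson's reversal.
Starting body condition is set before the diet has any effect — it is not caused by the diet — and it independently drives the outcome. That makes it a confounder, so the causal comparison is within starting body condition levels.
Standardising Diet F to the population starting body condition mix: 0.391·457/701 + 0.333·194/400 + 0.275·18/99 = 0.467.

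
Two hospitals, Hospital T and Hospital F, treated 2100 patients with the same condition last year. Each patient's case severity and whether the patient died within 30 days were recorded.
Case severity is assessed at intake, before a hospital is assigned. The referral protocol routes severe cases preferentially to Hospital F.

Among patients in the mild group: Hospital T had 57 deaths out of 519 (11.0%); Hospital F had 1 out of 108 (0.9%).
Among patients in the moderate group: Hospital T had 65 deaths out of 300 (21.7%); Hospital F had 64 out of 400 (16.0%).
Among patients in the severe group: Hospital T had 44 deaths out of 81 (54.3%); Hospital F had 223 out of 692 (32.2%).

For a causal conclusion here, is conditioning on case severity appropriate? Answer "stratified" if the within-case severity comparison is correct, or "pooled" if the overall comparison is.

stratified

Within every case severity level Hospital F has the lower rate, yet pooled Hospital T does — Simpson's reversal.
Case severity differs across hospitals for reasons unrelated to any effect of the hospital itself, and it separately predicts the outcome — a classic confounder. We must compare within case severity levels.
Within each level — mild: 11.0% vs 0.9%; moderate: 21.7% vs 16.0%; severe: 54.3% vs 32.2% — Hospital F is lower every time.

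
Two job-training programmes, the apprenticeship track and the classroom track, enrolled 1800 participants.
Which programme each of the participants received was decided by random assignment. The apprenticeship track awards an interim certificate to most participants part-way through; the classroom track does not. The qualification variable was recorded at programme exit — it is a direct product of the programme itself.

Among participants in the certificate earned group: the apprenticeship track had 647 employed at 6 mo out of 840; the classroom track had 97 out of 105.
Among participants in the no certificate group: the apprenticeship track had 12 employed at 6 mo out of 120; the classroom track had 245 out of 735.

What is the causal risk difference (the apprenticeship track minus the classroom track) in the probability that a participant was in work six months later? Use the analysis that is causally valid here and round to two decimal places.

+0.28

Within every qualification attained during the programme level the classroom track has the higher rate, yet pooled the apprenticeship track does — Simpson's reversal.
Qualification attained during the programme lies on the pathway programme → qualification attained during the programme → outcome, so adjusting for it blocks the indirect effect. For the total causal effect of programme, use the unadjusted pooled rates.
The causal difference is the pooled difference: 0.686 − 0.407 = +0.279.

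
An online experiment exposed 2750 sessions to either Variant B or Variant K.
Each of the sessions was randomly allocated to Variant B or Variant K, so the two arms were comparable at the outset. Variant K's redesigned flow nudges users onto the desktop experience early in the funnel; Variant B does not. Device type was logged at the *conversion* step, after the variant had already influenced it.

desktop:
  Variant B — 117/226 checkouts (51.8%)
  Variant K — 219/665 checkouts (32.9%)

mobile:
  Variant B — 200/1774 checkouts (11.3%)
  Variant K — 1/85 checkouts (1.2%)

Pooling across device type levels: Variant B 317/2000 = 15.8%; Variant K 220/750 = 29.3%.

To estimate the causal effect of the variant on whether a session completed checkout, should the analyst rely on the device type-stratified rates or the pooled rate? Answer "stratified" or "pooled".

Device type is recorded after the variant and is itself shifted by it — it sits on the causal path from variant to outcome. Conditioning on a mediator would strip out part of the effect we want; the pooled comparison gives the total causal effect.
Pooled: Variant B 15.8% vs Variant K 29.3%; Variant K is higher overall.

pooled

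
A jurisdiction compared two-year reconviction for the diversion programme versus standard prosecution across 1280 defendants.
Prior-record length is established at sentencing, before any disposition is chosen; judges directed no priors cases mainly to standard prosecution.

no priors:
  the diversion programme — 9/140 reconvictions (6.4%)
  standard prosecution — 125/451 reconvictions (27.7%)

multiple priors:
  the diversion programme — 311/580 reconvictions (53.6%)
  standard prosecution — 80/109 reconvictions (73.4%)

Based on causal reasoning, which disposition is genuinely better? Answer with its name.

the diversion programme

The stratified and pooled comparisons disagree (the diversion programme wins within each prior-record length; standard prosecution wins overall), so the answer turns on the causal role of prior-record length.
Nothing the disposition does changes prior-record length; the imbalance is an allocation artefact. With prior-record length also predicting the outcome, the pooled figure is confounded, and the within-stratum comparison is the causal one.
Within each level — no priors: 6.4% vs 27.7%; multiple priors: 53.6% vs 73.4% — the diversion programme is lower every time.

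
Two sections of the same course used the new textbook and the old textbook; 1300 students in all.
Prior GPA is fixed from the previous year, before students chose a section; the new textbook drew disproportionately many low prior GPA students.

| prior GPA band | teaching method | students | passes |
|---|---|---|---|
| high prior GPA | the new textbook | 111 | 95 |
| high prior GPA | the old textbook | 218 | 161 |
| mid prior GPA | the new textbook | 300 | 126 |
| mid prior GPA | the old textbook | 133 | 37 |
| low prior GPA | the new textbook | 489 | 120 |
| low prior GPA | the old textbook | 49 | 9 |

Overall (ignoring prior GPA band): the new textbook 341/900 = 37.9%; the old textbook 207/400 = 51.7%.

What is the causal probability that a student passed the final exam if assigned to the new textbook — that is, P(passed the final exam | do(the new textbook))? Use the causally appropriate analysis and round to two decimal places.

0.46

The prior GPA band-specific comparison favours the new textbook throughout, but the pooled figures favour the old textbook. The question is whether to condition on prior GPA band.
Nothing the teaching method does changes prior GPA band; the imbalance is an allocation artefact. With prior GPA band also predicting the outcome, the pooled figure is confounded, and the within-stratum comparison is the causal one.
Standardising the new textbook to the population prior GPA band mix: 0.253·95/111 + 0.333·126/300 + 0.414·120/489 = 0.458.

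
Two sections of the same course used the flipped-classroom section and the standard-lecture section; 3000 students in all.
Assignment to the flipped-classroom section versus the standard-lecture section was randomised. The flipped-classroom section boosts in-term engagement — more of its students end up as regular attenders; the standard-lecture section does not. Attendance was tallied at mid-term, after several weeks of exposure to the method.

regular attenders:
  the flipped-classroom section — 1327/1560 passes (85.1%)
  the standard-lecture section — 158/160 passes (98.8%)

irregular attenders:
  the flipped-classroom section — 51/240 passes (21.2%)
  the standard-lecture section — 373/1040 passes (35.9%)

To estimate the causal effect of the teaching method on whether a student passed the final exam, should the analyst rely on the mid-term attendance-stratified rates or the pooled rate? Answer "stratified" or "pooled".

pooled

The mid-term attendance-specific comparison favours the standard-lecture section throughout, but the pooled figures favour the flipped-classroom section. The question is whether to condition on mid-term attendance.
Mid-term attendance lies on the pathway teaching method → mid-term attendance → outcome, so adjusting for it blocks the indirect effect. For the total causal effect of teaching method, use the unadjusted pooled rates.
Pooled: the flipped-classroom section 76.6% vs the standard-lecture section 44.2%; the flipped-classroom section is higher overall.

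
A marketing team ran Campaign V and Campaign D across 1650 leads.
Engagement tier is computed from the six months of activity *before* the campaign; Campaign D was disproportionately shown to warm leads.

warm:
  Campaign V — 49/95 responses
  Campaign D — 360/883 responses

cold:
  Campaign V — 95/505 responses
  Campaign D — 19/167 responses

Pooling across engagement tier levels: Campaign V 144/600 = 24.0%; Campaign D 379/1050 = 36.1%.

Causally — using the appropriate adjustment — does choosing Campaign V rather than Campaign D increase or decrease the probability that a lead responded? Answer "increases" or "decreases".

increases

The engagement tier-specific comparison favours Campaign V throughout, but the pooled figures favour Campaign D. The question is whether to condition on engagement tier.
Here engagement tier is a common cause — it drives both which campaign a case falls under and the outcome. The crude comparison mixes populations; the stratum-specific rates are the causally relevant ones.
Within each level — warm: 51.6% vs 40.8%; cold: 18.8% vs 11.4% — Campaign V is higher every time.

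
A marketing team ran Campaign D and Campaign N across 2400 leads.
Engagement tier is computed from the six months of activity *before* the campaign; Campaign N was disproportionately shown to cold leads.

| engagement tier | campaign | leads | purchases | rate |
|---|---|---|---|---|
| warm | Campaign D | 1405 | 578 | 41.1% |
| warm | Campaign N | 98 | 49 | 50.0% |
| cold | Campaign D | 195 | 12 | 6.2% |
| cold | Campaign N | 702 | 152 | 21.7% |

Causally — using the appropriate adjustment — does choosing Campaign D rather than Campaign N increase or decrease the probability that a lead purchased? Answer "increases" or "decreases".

Within every engagement tier level Campaign N has the higher rate, yet pooled Campaign D does — Simpson's reversal.
Engagement tier differs across campaigns for reasons unrelated to any effect of the campaign itself, and it separately predicts the outcome — a classic confounder. We must compare within engagement tier levels.
Within each level — warm: 41.1% vs 50.0%; cold: 6.2% vs 21.7% — Campaign N is higher every time.

decreases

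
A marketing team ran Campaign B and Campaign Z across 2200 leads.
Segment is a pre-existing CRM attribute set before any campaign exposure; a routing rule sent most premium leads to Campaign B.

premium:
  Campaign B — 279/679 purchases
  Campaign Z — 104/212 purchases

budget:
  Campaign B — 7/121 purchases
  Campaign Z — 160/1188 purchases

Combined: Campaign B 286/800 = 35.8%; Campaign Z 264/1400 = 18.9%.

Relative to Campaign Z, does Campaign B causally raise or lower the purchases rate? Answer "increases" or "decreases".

decreases

Customer segment satisfies the back-door criterion: it is not a descendant of the campaign, and it blocks the spurious path from campaign to outcome. Adjusting for it (i.e., using the within-customer segment rates) gives the causal effect.
Within each level — premium: 41.1% vs 49.1%; budget: 5.8% vs 13.5% — Campaign Z is higher every time.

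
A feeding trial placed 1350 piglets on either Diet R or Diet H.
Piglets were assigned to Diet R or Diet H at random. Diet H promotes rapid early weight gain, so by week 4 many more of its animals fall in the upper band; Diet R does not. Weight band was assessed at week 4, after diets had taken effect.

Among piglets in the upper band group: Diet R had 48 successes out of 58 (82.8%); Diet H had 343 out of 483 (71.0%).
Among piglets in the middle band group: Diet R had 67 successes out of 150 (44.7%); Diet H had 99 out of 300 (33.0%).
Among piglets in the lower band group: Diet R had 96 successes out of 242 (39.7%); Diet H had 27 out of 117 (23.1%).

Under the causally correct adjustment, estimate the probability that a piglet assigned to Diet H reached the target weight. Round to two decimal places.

The stratified and pooled comparisons disagree (Diet R wins within each week-4 weight band; Diet H wins overall), so the answer turns on the causal role of week-4 weight band.
Week-4 weight band is recorded after the diet and is itself shifted by it — it sits on the causal path from diet to outcome. Conditioning on a mediator would strip out part of the effect we want; the pooled comparison gives the total causal effect.
So P(outcome | do(Diet H)) is just the pooled rate for Diet H: 469/900 = 0.521.

0.52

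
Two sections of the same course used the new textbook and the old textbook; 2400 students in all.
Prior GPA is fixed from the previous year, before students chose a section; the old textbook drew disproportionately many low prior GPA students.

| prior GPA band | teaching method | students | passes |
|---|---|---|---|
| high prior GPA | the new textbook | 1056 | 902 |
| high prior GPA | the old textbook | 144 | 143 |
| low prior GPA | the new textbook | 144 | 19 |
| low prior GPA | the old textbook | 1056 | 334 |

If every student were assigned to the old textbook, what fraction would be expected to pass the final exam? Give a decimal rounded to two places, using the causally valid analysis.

0.65

The imbalance in prior GPA band arose from how students were allocated, not from anything the teaching method did; and prior GPA band independently affects the outcome. The pooled gap is confounded — condition on prior GPA band.
Standardising the old textbook to the population prior GPA band mix: 0.500·143/144 + 0.500·334/1056 = 0.655.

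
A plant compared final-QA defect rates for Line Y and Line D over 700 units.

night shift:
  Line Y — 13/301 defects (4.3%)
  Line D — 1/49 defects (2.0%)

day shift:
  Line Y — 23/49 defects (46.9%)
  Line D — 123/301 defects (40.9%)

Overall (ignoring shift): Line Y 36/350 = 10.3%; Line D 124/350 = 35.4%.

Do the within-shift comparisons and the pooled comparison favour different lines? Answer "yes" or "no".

Within each shift level (night shift 4.3% vs 2.0%; day shift 46.9% vs 40.9%), Line D has the lower rate every time. Pooled: 10.3% vs 35.4% — Line Y has the lower rate overall. The two comparisons disagree.

yes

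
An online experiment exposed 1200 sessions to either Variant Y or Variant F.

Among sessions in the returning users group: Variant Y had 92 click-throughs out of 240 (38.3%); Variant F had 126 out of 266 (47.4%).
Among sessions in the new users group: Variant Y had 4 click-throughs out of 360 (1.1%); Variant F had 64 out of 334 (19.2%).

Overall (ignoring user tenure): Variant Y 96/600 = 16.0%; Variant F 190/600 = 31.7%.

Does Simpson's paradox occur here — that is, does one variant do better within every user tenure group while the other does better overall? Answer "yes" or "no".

Within each user tenure level (returning users 38.3% vs 47.4%; new users 1.1% vs 19.2%), Variant F has the higher rate every time. Pooled: 16.0% vs 31.7% — Variant F has the higher rate overall. They agree.

no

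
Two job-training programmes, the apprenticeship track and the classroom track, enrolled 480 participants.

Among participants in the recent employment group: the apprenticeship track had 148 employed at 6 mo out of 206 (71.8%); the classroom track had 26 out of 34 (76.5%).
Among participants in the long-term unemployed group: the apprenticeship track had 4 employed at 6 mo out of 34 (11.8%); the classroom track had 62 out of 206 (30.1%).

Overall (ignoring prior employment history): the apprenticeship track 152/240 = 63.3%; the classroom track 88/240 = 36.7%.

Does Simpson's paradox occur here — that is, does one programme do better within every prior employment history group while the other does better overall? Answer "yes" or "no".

yes

Within each prior employment history level (recent employment 71.8% vs 76.5%; long-term unemployed 11.8% vs 30.1%), the classroom track has the higher rate every time. Pooled: 63.3% vs 36.7% — the apprenticeship track has the higher rate overall. The two comparisons disagree.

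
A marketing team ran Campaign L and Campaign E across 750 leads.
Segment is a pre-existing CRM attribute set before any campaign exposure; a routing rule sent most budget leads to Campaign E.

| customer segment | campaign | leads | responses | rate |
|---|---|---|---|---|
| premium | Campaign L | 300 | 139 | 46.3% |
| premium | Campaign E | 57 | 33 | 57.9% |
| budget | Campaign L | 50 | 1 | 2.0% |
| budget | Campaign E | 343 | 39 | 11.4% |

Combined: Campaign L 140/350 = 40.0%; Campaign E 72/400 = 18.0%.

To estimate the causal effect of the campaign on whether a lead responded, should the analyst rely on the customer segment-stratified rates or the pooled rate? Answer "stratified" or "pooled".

stratified

The stratified and pooled comparisons disagree (Campaign E wins within each customer segment; Campaign L wins overall), so the answer turns on the causal role of customer segment.
Since customer segment is a pre-existing factor (not a product of the campaign) and it affects the outcome on its own, it is a confounder. The stratified rates, not the pooled rate, identify the causal effect.
Within each level — premium: 46.3% vs 57.9%; budget: 2.0% vs 11.4% — Campaign E is higher every time.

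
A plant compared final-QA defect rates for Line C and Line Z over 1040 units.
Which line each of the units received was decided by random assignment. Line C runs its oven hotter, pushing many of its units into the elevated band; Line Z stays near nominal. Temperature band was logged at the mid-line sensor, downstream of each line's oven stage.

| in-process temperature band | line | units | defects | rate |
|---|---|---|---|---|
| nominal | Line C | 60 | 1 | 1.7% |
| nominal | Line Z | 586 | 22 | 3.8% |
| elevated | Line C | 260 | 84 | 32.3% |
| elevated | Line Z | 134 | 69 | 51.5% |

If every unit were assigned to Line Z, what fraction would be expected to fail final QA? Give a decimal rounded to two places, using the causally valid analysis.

Line C is lower inside every in-process temperature band stratum but Line Z is lower in aggregate. Whether to stratify depends on how in-process temperature band relates to the line.
The distribution of in-process temperature band is itself part of what the line does — it is an intermediate outcome. Holding it fixed would remove that part of the effect; the total effect is the pooled difference.
So P(outcome | do(Line Z)) is just the pooled rate for Line Z: 91/720 = 0.126.

0.13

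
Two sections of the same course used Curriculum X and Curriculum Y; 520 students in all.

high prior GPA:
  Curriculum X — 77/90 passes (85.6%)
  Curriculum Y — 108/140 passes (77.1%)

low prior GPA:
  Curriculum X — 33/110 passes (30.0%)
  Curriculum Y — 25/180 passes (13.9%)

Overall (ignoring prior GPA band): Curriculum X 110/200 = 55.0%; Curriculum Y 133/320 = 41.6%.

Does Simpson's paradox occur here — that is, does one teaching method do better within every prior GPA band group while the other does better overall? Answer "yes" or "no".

Within each prior GPA band level (high prior GPA 85.6% vs 77.1%; low prior GPA 30.0% vs 13.9%), Curriculum X has the higher rate every time. Pooled: 55.0% vs 41.6% — Curriculum X has the higher rate overall. They agree.

no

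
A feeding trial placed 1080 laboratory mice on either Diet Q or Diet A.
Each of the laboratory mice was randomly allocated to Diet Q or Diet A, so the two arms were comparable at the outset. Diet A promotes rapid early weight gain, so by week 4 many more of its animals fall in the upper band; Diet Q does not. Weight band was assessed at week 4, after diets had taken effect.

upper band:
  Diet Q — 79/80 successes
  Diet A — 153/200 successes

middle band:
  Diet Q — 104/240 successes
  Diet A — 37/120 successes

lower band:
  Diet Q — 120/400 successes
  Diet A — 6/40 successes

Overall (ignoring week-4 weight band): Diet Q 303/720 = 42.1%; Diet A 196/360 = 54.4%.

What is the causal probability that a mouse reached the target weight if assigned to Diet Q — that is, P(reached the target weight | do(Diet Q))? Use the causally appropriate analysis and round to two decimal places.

The stratified and pooled comparisons disagree (Diet Q wins within each week-4 weight band; Diet A wins overall), so the answer turns on the causal role of week-4 weight band.
Week-4 weight band lies on the pathway diet → week-4 weight band → outcome, so adjusting for it blocks the indirect effect. For the total causal effect of diet, use the unadjusted pooled rates.
So P(outcome | do(Diet Q)) is just the pooled rate for Diet Q: 303/720 = 0.421.

0.42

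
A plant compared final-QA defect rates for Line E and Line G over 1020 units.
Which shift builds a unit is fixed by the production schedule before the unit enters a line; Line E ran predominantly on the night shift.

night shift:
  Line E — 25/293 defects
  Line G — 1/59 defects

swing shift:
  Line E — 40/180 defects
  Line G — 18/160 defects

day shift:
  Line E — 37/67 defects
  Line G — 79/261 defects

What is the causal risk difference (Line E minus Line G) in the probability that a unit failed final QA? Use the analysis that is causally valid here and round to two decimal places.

+0.14

Shift is set before the line has any effect — it is not caused by the line — and it independently drives the outcome. That makes it a confounder, so the causal comparison is within shift levels.
Adjusting over the population distribution of shift: 0.345·(0.085−0.017) + 0.333·(0.222−0.113) + 0.322·(0.552−0.303) = +0.140.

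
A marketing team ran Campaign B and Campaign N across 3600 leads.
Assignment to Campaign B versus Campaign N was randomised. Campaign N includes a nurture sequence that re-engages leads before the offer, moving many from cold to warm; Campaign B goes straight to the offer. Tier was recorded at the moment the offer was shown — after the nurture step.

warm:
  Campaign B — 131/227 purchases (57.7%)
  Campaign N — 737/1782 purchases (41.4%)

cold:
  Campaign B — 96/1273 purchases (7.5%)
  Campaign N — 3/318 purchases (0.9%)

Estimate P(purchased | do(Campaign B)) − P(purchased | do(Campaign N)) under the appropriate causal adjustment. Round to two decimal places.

Because the campaign influences engagement tier, engagement tier is a post-treatment mediator, not a confounder. Stratifying on it would bias the estimate; the causal effect is the crude pooled difference.
The causal difference is the pooled difference: 0.151 − 0.352 = -0.201.

-0.20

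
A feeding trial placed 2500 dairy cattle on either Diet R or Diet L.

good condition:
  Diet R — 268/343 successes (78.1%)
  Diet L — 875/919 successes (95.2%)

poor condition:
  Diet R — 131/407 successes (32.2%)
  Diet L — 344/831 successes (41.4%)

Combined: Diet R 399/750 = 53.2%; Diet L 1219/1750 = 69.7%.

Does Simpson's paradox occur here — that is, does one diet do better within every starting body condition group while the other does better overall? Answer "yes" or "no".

Within each starting body condition level (good condition 78.1% vs 95.2%; poor condition 32.2% vs 41.4%), Diet L has the higher rate every time. Pooled: 53.2% vs 69.7% — Diet L has the higher rate overall. They agree.

no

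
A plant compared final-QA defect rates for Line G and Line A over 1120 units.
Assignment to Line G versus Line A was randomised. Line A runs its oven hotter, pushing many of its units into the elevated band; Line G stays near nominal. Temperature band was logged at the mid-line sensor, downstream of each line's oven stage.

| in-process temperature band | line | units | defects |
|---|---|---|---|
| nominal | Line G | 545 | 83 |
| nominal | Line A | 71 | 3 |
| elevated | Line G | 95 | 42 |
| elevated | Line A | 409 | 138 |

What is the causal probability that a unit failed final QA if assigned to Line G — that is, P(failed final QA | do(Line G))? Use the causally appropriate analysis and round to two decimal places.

0.20

Stratifying would compare lines among units the lines themselves sorted into in-process temperature band groups — a form of selection on an intermediate. The unconditioned pooled rates give the total causal effect.
So P(outcome | do(Line G)) is just the pooled rate for Line G: 125/640 = 0.195.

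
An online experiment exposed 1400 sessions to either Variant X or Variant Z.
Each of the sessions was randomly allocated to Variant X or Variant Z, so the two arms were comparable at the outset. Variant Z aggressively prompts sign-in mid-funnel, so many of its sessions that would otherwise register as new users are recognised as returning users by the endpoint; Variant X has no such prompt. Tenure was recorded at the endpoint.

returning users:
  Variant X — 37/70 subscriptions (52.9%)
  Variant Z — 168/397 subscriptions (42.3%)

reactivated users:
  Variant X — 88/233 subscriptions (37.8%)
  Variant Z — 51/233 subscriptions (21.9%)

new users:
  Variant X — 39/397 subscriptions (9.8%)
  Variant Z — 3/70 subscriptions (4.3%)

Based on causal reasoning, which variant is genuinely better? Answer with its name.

Variant Z

User tenure here is a post-treatment variable shaped by the variant; conditioning on it would introduce bias rather than remove it. The overall comparison is the causal one.
Pooled: Variant X 23.4% vs Variant Z 31.7%; Variant Z is higher overall.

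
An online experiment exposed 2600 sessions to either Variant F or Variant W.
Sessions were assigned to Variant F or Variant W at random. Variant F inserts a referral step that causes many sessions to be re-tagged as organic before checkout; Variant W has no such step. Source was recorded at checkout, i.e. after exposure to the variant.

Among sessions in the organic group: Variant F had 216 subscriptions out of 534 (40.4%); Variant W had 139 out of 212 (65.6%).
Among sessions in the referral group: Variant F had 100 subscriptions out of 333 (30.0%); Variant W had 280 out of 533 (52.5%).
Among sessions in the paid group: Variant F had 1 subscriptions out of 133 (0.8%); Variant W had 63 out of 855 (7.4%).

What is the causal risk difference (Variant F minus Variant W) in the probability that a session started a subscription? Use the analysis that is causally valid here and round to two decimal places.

Stratifying would compare variants among sessions the variants themselves sorted into traffic source groups — a form of selection on an intermediate. The unconditioned pooled rates give the total causal effect.
The causal difference is the pooled difference: 0.317 − 0.301 = +0.016.

+0.02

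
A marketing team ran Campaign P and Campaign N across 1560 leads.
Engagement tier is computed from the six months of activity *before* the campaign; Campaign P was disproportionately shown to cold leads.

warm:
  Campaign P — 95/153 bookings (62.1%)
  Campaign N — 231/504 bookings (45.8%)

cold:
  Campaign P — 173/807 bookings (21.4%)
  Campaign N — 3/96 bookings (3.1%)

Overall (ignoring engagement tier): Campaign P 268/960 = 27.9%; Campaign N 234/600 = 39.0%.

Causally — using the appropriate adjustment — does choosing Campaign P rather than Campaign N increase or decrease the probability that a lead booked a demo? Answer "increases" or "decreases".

The engagement tier-specific comparison favours Campaign P throughout, but the pooled figures favour Campaign N. The question is whether to condition on engagement tier.
Here engagement tier is a common cause — it drives both which campaign a case falls under and the outcome. The crude comparison mixes populations; the stratum-specific rates are the causally relevant ones.
Within each level — warm: 62.1% vs 45.8%; cold: 21.4% vs 3.1% — Campaign P is higher every time.

increases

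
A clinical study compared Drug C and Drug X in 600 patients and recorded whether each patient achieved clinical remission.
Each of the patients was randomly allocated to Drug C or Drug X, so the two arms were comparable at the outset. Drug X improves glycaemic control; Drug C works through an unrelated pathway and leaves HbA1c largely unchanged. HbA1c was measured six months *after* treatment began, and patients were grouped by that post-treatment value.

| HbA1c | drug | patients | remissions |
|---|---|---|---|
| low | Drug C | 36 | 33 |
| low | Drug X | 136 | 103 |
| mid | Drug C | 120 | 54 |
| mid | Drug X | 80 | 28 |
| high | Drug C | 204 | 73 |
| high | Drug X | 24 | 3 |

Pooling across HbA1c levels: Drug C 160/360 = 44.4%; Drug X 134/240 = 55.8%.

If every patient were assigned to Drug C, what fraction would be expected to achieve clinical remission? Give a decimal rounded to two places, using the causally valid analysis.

The distribution of HbA1c is itself part of what the drug does — it is an intermediate outcome. Holding it fixed would remove that part of the effect; the total effect is the pooled difference.
So P(outcome | do(Drug C)) is just the pooled rate for Drug C: 160/360 = 0.444.

0.44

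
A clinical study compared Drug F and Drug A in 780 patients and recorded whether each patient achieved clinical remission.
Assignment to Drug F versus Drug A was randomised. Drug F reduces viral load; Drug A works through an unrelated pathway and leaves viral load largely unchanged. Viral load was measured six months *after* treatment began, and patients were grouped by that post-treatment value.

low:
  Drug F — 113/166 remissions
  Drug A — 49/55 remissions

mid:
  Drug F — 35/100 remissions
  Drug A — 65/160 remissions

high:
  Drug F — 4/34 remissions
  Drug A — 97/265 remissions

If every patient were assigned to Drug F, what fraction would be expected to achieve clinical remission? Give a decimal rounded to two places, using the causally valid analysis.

0.51

Drug A is higher inside every viral load stratum but Drug F is higher in aggregate. Whether to stratify depends on how viral load relates to the drug.
Viral load is recorded after the drug and is itself shifted by it — it sits on the causal path from drug to outcome. Conditioning on a mediator would strip out part of the effect we want; the pooled comparison gives the total causal effect.
So P(outcome | do(Drug F)) is just the pooled rate for Drug F: 152/300 = 0.507.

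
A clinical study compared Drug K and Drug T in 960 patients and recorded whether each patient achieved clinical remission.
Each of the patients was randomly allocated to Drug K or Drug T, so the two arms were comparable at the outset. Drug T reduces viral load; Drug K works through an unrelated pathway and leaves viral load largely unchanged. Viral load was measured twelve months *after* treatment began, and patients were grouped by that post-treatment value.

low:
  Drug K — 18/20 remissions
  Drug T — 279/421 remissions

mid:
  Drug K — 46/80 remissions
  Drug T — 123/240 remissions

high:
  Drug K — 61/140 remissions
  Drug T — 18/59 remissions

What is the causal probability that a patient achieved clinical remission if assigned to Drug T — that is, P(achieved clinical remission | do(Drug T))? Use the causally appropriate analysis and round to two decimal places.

Because the drug influences viral load, viral load is a post-treatment mediator, not a confounder. Stratifying on it would bias the estimate; the causal effect is the crude pooled difference.
So P(outcome | do(Drug T)) is just the pooled rate for Drug T: 420/720 = 0.583.

0.58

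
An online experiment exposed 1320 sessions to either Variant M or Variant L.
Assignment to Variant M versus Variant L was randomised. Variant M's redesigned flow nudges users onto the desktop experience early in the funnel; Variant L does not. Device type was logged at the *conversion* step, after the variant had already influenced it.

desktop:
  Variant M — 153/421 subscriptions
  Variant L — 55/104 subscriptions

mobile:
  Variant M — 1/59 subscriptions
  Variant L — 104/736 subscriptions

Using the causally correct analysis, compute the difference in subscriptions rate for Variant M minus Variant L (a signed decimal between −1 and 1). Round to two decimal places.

+0.13

Device type here is a post-treatment variable shaped by the variant; conditioning on it would introduce bias rather than remove it. The overall comparison is the causal one.
The causal difference is the pooled difference: 0.321 − 0.189 = +0.132.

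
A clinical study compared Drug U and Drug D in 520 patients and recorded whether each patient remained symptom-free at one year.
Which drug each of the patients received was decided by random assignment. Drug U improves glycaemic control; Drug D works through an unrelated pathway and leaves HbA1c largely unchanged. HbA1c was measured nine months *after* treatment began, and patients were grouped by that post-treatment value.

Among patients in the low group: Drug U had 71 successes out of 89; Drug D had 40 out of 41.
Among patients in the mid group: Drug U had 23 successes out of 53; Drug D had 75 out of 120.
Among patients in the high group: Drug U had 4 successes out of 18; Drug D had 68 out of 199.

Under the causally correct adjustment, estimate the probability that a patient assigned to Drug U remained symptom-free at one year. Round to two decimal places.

Drug D is higher inside every HbA1c stratum but Drug U is higher in aggregate. Whether to stratify depends on how HbA1c relates to the drug.
HbA1c is recorded after the drug and is itself shifted by it — it sits on the causal path from drug to outcome. Conditioning on a mediator would strip out part of the effect we want; the pooled comparison gives the total causal effect.
So P(outcome | do(Drug U)) is just the pooled rate for Drug U: 98/160 = 0.613.

0.61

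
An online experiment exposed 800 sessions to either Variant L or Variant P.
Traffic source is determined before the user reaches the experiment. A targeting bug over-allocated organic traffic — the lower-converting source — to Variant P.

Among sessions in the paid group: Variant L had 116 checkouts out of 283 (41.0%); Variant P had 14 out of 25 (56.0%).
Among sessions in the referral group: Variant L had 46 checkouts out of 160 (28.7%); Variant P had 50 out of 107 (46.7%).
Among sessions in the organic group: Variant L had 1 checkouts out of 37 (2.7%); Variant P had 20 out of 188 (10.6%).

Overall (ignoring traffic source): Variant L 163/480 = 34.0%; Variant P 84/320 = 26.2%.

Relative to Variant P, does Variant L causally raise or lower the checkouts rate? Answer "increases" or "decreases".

decreases

The imbalance in traffic source arose from how sessions were allocated, not from anything the variant did; and traffic source independently affects the outcome. The pooled gap is confounded — condition on traffic source.
Within each level — paid: 41.0% vs 56.0%; referral: 28.7% vs 46.7%; organic: 2.7% vs 10.6% — Variant P is higher every time.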